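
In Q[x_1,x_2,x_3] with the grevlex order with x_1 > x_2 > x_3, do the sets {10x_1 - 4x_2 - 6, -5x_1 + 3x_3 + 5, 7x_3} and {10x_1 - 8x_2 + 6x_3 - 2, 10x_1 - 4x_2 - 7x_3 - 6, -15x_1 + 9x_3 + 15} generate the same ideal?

Yes, the ideals are equal.

Equality of ideals is decidable: compute both reduced Gröbner bases (unique for the ordering) and check whether they agree.
Buchberger on the first generating set:
f_1 = 10x_1 - 4x_2 - 6, LT = x_1.
f_2 = -5x_1 + 3x_3 + 5, LT = x_1.
f_3 = 7x_3, LT = x_3.

S(f_1,f_2): lcm = x_1. S = -\tfrac{2}{5}x_2 + \tfrac{3}{5}x_3 + \tfrac{2}{5}.
  reduce S modulo (f_1, f_2, f_3):
  remainder -\tfrac{2}{5}x_2 + \tfrac{2}{5} ≠ 0; add g_4 = -\tfrac{2}{5}x_2 + \tfrac{2}{5} to the basis.

The other S-polynomials (S(f_1,f_3), S(f_2,f_3), S(f_1,g_4), S(f_2,g_4), S(f_3,g_4)) all reduce to 0 modulo the current basis, so we have a Gröbner basis.
Inter-reduce: drop elements whose leading term is divisible by another's, tail-reduce, and make monic.
Reduced Gröbner basis: {x_1 - 1, x_2 - 1, x_3}.

Buchberger on the second generating set:
h_1 = 10x_1 - 8x_2 + 6x_3 - 2, LT = x_1.
h_2 = 10x_1 - 4x_2 - 7x_3 - 6, LT = x_1.
h_3 = -15x_1 + 9x_3 + 15, LT = x_1.

S(h_1,h_2): lcm = x_1. S = -\tfrac{2}{5}x_2 + \tfrac{13}{10}x_3 + \tfrac{2}{5}.
  reduce S modulo (h_1, h_2, h_3):
  remainder -\tfrac{2}{5}x_2 + \tfrac{13}{10}x_3 + \tfrac{2}{5} ≠ 0; add k_4 = -\tfrac{2}{5}x_2 + \tfrac{13}{10}x_3 + \tfrac{2}{5} to the basis.

S(h_1,h_3): lcm = x_1. S = -\tfrac{4}{5}x_2 + \tfrac{6}{5}x_3 + \tfrac{4}{5}.
  reduce S modulo (h_1, h_2, h_3, k_4):
  remainder -\tfrac{7}{5}x_3 ≠ 0; add k_5 = -\tfrac{7}{5}x_3 to the basis.

The other S-polynomials (S(h_2,h_3), S(h_1,k_4), S(h_2,k_4), S(h_3,k_4), S(h_1,k_5), S(h_2,k_5), S(h_3,k_5), S(k_4,k_5)) all reduce to 0 modulo the current basis, so we have a Gröbner basis.
Inter-reduce: drop elements whose leading term is divisible by another's, tail-reduce, and make monic.
Reduced Gröbner basis: {x_1 - 1, x_2 - 1, x_3}.

These coincide, so the ideals are equal.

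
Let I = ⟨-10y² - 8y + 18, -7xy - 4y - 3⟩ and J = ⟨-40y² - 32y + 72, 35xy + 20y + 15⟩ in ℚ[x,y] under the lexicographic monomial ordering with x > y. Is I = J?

Yes, the ideals are equal.

Two ideals are equal iff their reduced Gröbner bases coincide (the reduced basis is unique for a fixed ordering).
Buchberger on the first generating set:
f_1 = -10y² - 8y + 18, LT = y².
f_2 = -7xy - 4y - 3, LT = xy.

S(f_1,f_2): lcm = xy². S = ⅘xy - 9/5x - 4/7y² - 3/7y.
  reduce S modulo (f_1, f_2):
  remainder -9/5x - 3/7y - 48/35 ≠ 0; add g_3 = -9/5x - 3/7y - 48/35 to the basis.

The other S-polynomials (S(f_1,g_3), S(f_2,g_3)) all reduce to 0 modulo the current basis, so we have a Gröbner basis.
Inter-reduce: drop elements whose leading term is divisible by another's, tail-reduce, and make monic.
Reduced Gröbner basis: {x + 5/21y + 16/21, y² + ⅘y - 9/5}.

Buchberger on the second generating set:
h_1 = -40y² - 32y + 72, LT = y².
h_2 = 35xy + 20y + 15, LT = xy.

S(h_1,h_2): lcm = xy². S = ⅘xy - 9/5x - 4/7y² - 3/7y.
  reduce S modulo (h_1, h_2):
  remainder -9/5x - 3/7y - 48/35 ≠ 0; add k_3 = -9/5x - 3/7y - 48/35 to the basis.

The other S-polynomials (S(h_1,k_3), S(h_2,k_3)) all reduce to 0 modulo the current basis, so we have a Gröbner basis.
Inter-reduce: drop elements whose leading term is divisible by another's, tail-reduce, and make monic.
Reduced Gröbner basis: {x + 5/21y + 16/21, y² + ⅘y - 9/5}.

The two bases agree; hence the ideals are identical.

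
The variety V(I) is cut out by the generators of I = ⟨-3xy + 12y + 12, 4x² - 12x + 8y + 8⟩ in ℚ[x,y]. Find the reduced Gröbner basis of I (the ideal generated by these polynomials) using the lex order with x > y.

f_1 = -3xy + 12y + 12, LT = xy.
f_2 = 4x² - 12x + 8y + 8, LT = x².

S(f_1,f_2): lcm = x²y. S = -xy - 4x - 2y² - 2y.
  leading term xy: subtract (⅓)·f_1 from -xy - 4x - 2y² - 2y → -4x - 2y² - 6y - 4
  leading term x: no divisor's leading term divides it; move -4x to the remainder.
  leading term y²: no divisor's leading term divides it; move -2y² to the remainder.
  leading term y: no divisor's leading term divides it; move -6y to the remainder.
  leading term 1: no divisor's leading term divides it; move -4 to the remainder.
  remainder -4x - 2y² - 6y - 4 ≠ 0; add g_3 = -4x - 2y² - 6y - 4 to the basis.

S(f_1,g_3): lcm = xy. S = -½y³ - 3/2y² - 5y - 4.
  leading term y³: no divisor's leading term divides it; move -½y³ to the remainder.
  leading term y²: no divisor's leading term divides it; move -3/2y² to the remainder.
  leading term y: no divisor's leading term divides it; move -5y to the remainder.
  leading term 1: no divisor's leading term divides it; move -4 to the remainder.
  remainder -½y³ - 3/2y² - 5y - 4 ≠ 0; add g_4 = -½y³ - 3/2y² - 5y - 4 to the basis.

The other S-polynomials (S(f_2,g_3), S(f_1,g_4), S(f_2,g_4), S(g_3,g_4)) all reduce to 0 modulo the current basis, so we have a Gröbner basis.
Inter-reduce: drop elements whose leading term is divisible by another's, tail-reduce, and make monic.

G = {x + ½y² + 3/2y + 1, y³ + 3y² + 10y + 8}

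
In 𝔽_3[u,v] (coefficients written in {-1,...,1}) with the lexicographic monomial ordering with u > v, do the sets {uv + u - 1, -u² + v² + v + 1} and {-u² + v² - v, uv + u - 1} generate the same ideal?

No, the ideals differ.

Since reduced Gröbner bases are canonical representatives of ideals under a given ordering, it suffices to compute and compare them.
Buchberger on the first generating set:
f_1 = uv + u - 1, LT = uv.
f_2 = -u² + v² + v + 1, LT = u².

S(f_1,f_2): lcm = u²v. S = u² - u + v³ + v² + v.
  leading term u²: subtract (-1)·f_2 from u² - u + v³ + v² + v → -u + v³ - v² - v + 1
  leading term u: no divisor's leading term divides it; move -u to the remainder.
  leading term v³: no divisor's leading term divides it; move v³ to the remainder.
  leading term v²: no divisor's leading term divides it; move -v² to the remainder.
  leading term v: no divisor's leading term divides it; move -v to the remainder.
  leading term 1: no divisor's leading term divides it; move 1 to the remainder.
  remainder -u + v³ - v² - v + 1 ≠ 0; add g_3 = -u + v³ - v² - v + 1 to the basis.

S(f_1,g_3): lcm = uv. S = u + v⁴ - v³ - v² + v - 1.
  leading term u: subtract (-1)·g_3 from u + v⁴ - v³ - v² + v - 1 → v⁴ + v²
  leading term v⁴: no divisor's leading term divides it; move v⁴ to the remainder.
  leading term v²: no divisor's leading term divides it; move v² to the remainder.
  remainder v⁴ + v² ≠ 0; add g_4 = v⁴ + v² to the basis.

The other S-polynomials (S(f_2,g_3), S(f_1,g_4), S(f_2,g_4), S(g_3,g_4)) all reduce to 0 modulo the current basis, so we have a Gröbner basis.
Inter-reduce: drop elements whose leading term is divisible by another's, tail-reduce, and make monic.
Reduced Gröbner basis: {u - v³ + v² + v - 1, v⁴ + v²}.

Buchberger on the second generating set:
h_1 = -u² + v² - v, LT = u².
h_2 = uv + u - 1, LT = uv.

S(h_1,h_2): lcm = u²v. S = -u² + u - v³ + v².
  leading term u²: subtract (1)·h_1 from -u² + u - v³ + v² → u - v³ + v
  leading term u: no divisor's leading term divides it; move u to the remainder.
  leading term v³: no divisor's leading term divides it; move -v³ to the remainder.
  leading term v: no divisor's leading term divides it; move v to the remainder.
  remainder u - v³ + v ≠ 0; add k_3 = u - v³ + v to the basis.

S(h_2,k_3): lcm = uv. S = u + v⁴ - v² - 1.
  leading term u: subtract (1)·k_3 from u + v⁴ - v² - 1 → v⁴ + v³ - v² - v - 1
  leading term v⁴: no divisor's leading term divides it; move v⁴ to the remainder.
  leading term v³: no divisor's leading term divides it; move v³ to the remainder.
  leading term v²: no divisor's leading term divides it; move -v² to the remainder.
  leading term v: no divisor's leading term divides it; move -v to the remainder.
  leading term 1: no divisor's leading term divides it; move -1 to the remainder.
  remainder v⁴ + v³ - v² - v - 1 ≠ 0; add k_4 = v⁴ + v³ - v² - v - 1 to the basis.

The other S-polynomials (S(h_1,k_3), S(h_1,k_4), S(h_2,k_4), S(k_3,k_4)) all reduce to 0 modulo the current basis, so we have a Gröbner basis.
Inter-reduce: drop elements whose leading term is divisible by another's, tail-reduce, and make monic.
Reduced Gröbner basis: {u - v³ + v, v⁴ + v³ - v² - v - 1}.

These differ, so the ideals are not equal.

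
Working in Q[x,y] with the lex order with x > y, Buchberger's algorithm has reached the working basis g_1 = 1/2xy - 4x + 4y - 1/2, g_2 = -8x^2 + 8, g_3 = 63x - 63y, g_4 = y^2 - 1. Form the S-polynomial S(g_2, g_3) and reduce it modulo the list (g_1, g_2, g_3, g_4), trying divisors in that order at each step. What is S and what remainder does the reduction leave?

lcm(LM(g_2), LM(g_3)) = x^2.
S = (lcm/LT(g_2))·g_2 − (lcm/LT(g_3))·g_3 = xy - 1.
Reduce S modulo (g_1, g_2, g_3, g_4) in that order:
  leading term xy: subtract (2)·g_1 from xy - 1 → 8x - 8y
  leading term x: subtract (8/63)·g_3 from 8x - 8y → 0
The remainder is 0, so this S-polynomial contributes no new basis element.

S(g_2, g_3) = xy - 1; remainder on division = 0.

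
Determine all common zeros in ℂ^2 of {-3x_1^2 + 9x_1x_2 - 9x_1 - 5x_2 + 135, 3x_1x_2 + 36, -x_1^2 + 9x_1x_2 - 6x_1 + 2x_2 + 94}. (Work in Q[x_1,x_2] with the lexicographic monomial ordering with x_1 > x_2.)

Compute a lex Gröbner basis by Buchberger's algorithm.
f_1 = -3x_1^2 + 9x_1x_2 - 9x_1 - 5x_2 + 135, LT = x_1^2.
f_2 = 3x_1x_2 + 36, LT = x_1x_2.
f_3 = -x_1^2 + 9x_1x_2 - 6x_1 + 2x_2 + 94, LT = x_1^2.

S(f_1,f_2): lcm = x_1^2x_2. S = -3x_1x_2^2 + 3x_1x_2 - 12x_1 + 5/3x_2^2 - 45x_2.
  leading term x_1x_2^2: subtract (-x_2)·f_2 from -3x_1x_2^2 + 3x_1x_2 - 12x_1 + 5/3x_2^2 - 45x_2 → 3x_1x_2 - 12x_1 + 5/3x_2^2 - 9x_2
  leading term x_1x_2: subtract (1)·f_2 from 3x_1x_2 - 12x_1 + 5/3x_2^2 - 9x_2 → -12x_1 + 5/3x_2^2 - 9x_2 - 36
  leading term x_1: no divisor's leading term divides it; move -12x_1 to the remainder.
  leading term x_2^2: no divisor's leading term divides it; move 5/3x_2^2 to the remainder.
  leading term x_2: no divisor's leading term divides it; move -9x_2 to the remainder.
  leading term 1: no divisor's leading term divides it; move -36 to the remainder.
  remainder -12x_1 + 5/3x_2^2 - 9x_2 - 36 ≠ 0; add h_4 = -12x_1 + 5/3x_2^2 - 9x_2 - 36 to the basis.

S(f_1,f_3): lcm = x_1^2. S = 6x_1x_2 - 3x_1 + 11/3x_2 + 49.
  leading term x_1x_2: subtract (2)·f_2 from 6x_1x_2 - 3x_1 + 11/3x_2 + 49 → -3x_1 + 11/3x_2 - 23
  leading term x_1: subtract (1/4)·h_4 from -3x_1 + 11/3x_2 - 23 → -5/12x_2^2 + 71/12x_2 - 14
  leading term x_2^2: no divisor's leading term divides it; move -5/12x_2^2 to the remainder.
  leading term x_2: no divisor's leading term divides it; move 71/12x_2 to the remainder.
  leading term 1: no divisor's leading term divides it; move -14 to the remainder.
  remainder -5/12x_2^2 + 71/12x_2 - 14 ≠ 0; add h_5 = -5/12x_2^2 + 71/12x_2 - 14 to the basis.

S(f_2,f_3): lcm = x_1^2x_2. S = 9x_1x_2^2 - 6x_1x_2 + 12x_1 + 2x_2^2 + 94x_2.
  leading term x_1x_2^2: subtract (3x_2)·f_2 from 9x_1x_2^2 - 6x_1x_2 + 12x_1 + 2x_2^2 + 94x_2 → -6x_1x_2 + 12x_1 + 2x_2^2 - 14x_2
  leading term x_1x_2: subtract (-2)·f_2 from -6x_1x_2 + 12x_1 + 2x_2^2 - 14x_2 → 12x_1 + 2x_2^2 - 14x_2 + 72
  leading term x_1: subtract (-1)·h_4 from 12x_1 + 2x_2^2 - 14x_2 + 72 → 11/3x_2^2 - 23x_2 + 36
  leading term x_2^2: subtract (-44/5)·h_5 from 11/3x_2^2 - 23x_2 + 36 → 436/15x_2 - 436/5
  leading term x_2: no divisor's leading term divides it; move 436/15x_2 to the remainder.
  leading term 1: no divisor's leading term divides it; move -436/5 to the remainder.
  remainder 436/15x_2 - 436/5 ≠ 0; add h_6 = 436/15x_2 - 436/5 to the basis.

The other S-polynomials (S(f_1,h_4), S(f_2,h_4), S(f_3,h_4), S(f_1,h_5), S(f_2,h_5), S(f_3,h_5), S(h_4,h_5), S(f_1,h_6), S(f_2,h_6), S(f_3,h_6), S(h_4,h_6), S(h_5,h_6)) all reduce to 0 modulo the current basis, so we have a Gröbner basis.
Inter-reduce: drop elements whose leading term is divisible by another's, tail-reduce, and make monic.
Reduced Gröbner basis: {x_1 + 4, x_2 - 3}.

From the last basis element, x_2 - 3 = 0, so x_2 takes values in {3}. Each choice, substituted upward through the basis, yields the corresponding point(s) of the solution set.
  x_2 = 3: the earlier basis element becomes x_1 + 4 = 0, giving x_1 = -4 — point (-4, 3).

{(-4, 3)}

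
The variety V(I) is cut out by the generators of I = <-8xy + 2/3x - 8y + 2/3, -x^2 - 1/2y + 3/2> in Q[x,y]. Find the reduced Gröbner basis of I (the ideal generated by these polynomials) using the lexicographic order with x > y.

f_1 = -8xy + 2/3x - 8y + 2/3, LT = xy.
f_2 = -x^2 - 1/2y + 3/2, LT = x^2.

S(f_1,f_2): lcm = x^2y. S = -1/12x^2 + xy - 1/12x - 1/2y^2 + 3/2y.
  reduce S modulo (f_1, f_2):
  remainder -1/2y^2 + 13/24y - 1/24 ≠ 0; add g_3 = -1/2y^2 + 13/24y - 1/24 to the basis.

The other S-polynomials (S(f_1,g_3), S(f_2,g_3)) all reduce to 0 modulo the current basis, so we have a Gröbner basis.

G = {x^2 + 1/2y - 3/2, xy - 1/12x + y - 1/12, y^2 - 13/12y + 1/12}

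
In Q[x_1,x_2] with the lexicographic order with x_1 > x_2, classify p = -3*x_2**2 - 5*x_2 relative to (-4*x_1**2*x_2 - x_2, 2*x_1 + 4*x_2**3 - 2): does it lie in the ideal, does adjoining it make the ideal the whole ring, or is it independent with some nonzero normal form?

-3*x_2**2 - 5*x_2 is independent of I; its normal form modulo I is -3*x_2**2 - 5*x_2.

First compute the reduced Gröbner basis of I by Buchberger's algorithm.
f_1 = -4*x_1**2*x_2 - x_2, LT = x_1**2*x_2.
f_2 = 2*x_1 + 4*x_2**3 - 2, LT = x_1.

S(f_1,f_2): lcm = x_1**2*x_2. S = -2*x_1*x_2**4 + x_1*x_2 + 1/4*x_2.
  leading term x_1*x_2**4: subtract (-x_2**4)·f_2 from -2*x_1*x_2**4 + x_1*x_2 + 1/4*x_2 → x_1*x_2 + 4*x_2**7 - 2*x_2**4 + 1/4*x_2
  leading term x_1*x_2: subtract (1/2*x_2)·f_2 from x_1*x_2 + 4*x_2**7 - 2*x_2**4 + 1/4*x_2 → 4*x_2**7 - 4*x_2**4 + 5/4*x_2
  leading term x_2**7: no divisor's leading term divides it; move 4*x_2**7 to the remainder.
  leading term x_2**4: no divisor's leading term divides it; move -4*x_2**4 to the remainder.
  leading term x_2: no divisor's leading term divides it; move 5/4*x_2 to the remainder.
  remainder 4*x_2**7 - 4*x_2**4 + 5/4*x_2 ≠ 0; add h_3 = 4*x_2**7 - 4*x_2**4 + 5/4*x_2 to the basis.

S(f_1,h_3): lcm = x_1**2*x_2**7. S = x_1**2*x_2**4 - 5/16*x_1**2*x_2 + 1/4*x_2**7.
  leading term x_1**2*x_2**4: subtract (-1/4*x_2**3)·f_1 from x_1**2*x_2**4 - 5/16*x_1**2*x_2 + 1/4*x_2**7 → -5/16*x_1**2*x_2 + 1/4*x_2**7 - 1/4*x_2**4
  leading term x_1**2*x_2: subtract (5/64)·f_1 from -5/16*x_1**2*x_2 + 1/4*x_2**7 - 1/4*x_2**4 → 1/4*x_2**7 - 1/4*x_2**4 + 5/64*x_2
  leading term x_2**7: subtract (1/16)·h_3 from 1/4*x_2**7 - 1/4*x_2**4 + 5/64*x_2 → 0
  remainder 0.

S(f_2,h_3): leading monomials are coprime, so the S-polynomial reduces to 0 (Buchberger's first criterion).
Every S-polynomial of the final basis reduces to 0, so we have a Gröbner basis.
Inter-reduce: drop elements whose leading term is divisible by another's, tail-reduce, and make monic.
Reduced Gröbner basis: {x_1 + 2*x_2**3 - 1, x_2**7 - x_2**4 + 5/16*x_2}.
Label its elements g_1 = x_1 + 2*x_2**3 - 1, g_2 = x_2**7 - x_2**4 + 5/16*x_2.

Reduce p = -3*x_2**2 - 5*x_2 modulo G:
  leading term x_2**2: no divisor's leading term divides it; move -3*x_2**2 to the remainder.
  leading term x_2: no divisor's leading term divides it; move -5*x_2 to the remainder.
  normal form = -3*x_2**2 - 5*x_2.
The normal form is nonzero, so p ∉ I. Since p minus its normal form lies in I, I + (p) = I + (r) where r = -3*x_2**2 - 5*x_2; decide whether this ideal is the whole ring.
Run Buchberger on G together with r (pairs among the g_i already reduce to 0 since G is a Gröbner basis):
g_1 = x_1 + 2*x_2**3 - 1, LT = x_1.
g_2 = x_2**7 - x_2**4 + 5/16*x_2, LT = x_2**7.
r = -3*x_2**2 - 5*x_2, LT = x_2**2.

S(g_1,g_2): leading monomials are coprime, so the S-polynomial reduces to 0 (Buchberger's first criterion).
S(g_1,r): leading monomials are coprime, so the S-polynomial reduces to 0 (Buchberger's first criterion).
S(g_2,r): lcm = x_2**7. S = -5/3*x_2**6 - x_2**4 + 5/16*x_2.
  leading term x_2**6: subtract (5/9*x_2**4)·r from -5/3*x_2**6 - x_2**4 + 5/16*x_2 → 25/9*x_2**5 - x_2**4 + 5/16*x_2
  leading term x_2**5: subtract (-25/27*x_2**3)·r from 25/9*x_2**5 - x_2**4 + 5/16*x_2 → -152/27*x_2**4 + 5/16*x_2
  leading term x_2**4: subtract (152/81*x_2**2)·r from -152/27*x_2**4 + 5/16*x_2 → 760/81*x_2**3 + 5/16*x_2
  leading term x_2**3: subtract (-760/243*x_2)·r from 760/81*x_2**3 + 5/16*x_2 → -3800/243*x_2**2 + 5/16*x_2
  leading term x_2**2: subtract (3800/729)·r from -3800/243*x_2**2 + 5/16*x_2 → 307645/11664*x_2
  leading term x_2: no divisor's leading term divides it; move 307645/11664*x_2 to the remainder.
  remainder 307645/11664*x_2 ≠ 0; add m_4 = 307645/11664*x_2 to the basis.

S(g_1,m_4): leading monomials are coprime, so the S-polynomial reduces to 0 (Buchberger's first criterion).
S(g_2,m_4): lcm = x_2**7. S = -x_2**4 + 5/16*x_2.
  leading term x_2**4: subtract (1/3*x_2**2)·r from -x_2**4 + 5/16*x_2 → 5/3*x_2**3 + 5/16*x_2
  leading term x_2**3: subtract (-5/9*x_2)·r from 5/3*x_2**3 + 5/16*x_2 → -25/9*x_2**2 + 5/16*x_2
  leading term x_2**2: subtract (25/27)·r from -25/9*x_2**2 + 5/16*x_2 → 2135/432*x_2
  leading term x_2: subtract (11529/61529)·m_4 from 2135/432*x_2 → 0
  remainder 0.

S(r,m_4): lcm = x_2**2. S = 5/3*x_2.
  leading term x_2: subtract (3888/61529)·m_4 from 5/3*x_2 → 0
  remainder 0.

Every S-polynomial of the final basis reduces to 0, so we have a Gröbner basis.
Inter-reduce: drop elements whose leading term is divisible by another's, tail-reduce, and make monic.
Reduced Gröbner basis: {x_1 - 1, x_2}.
The reduced Gröbner basis of I + (p) is {x_1 - 1, x_2} ≠ {1}, a proper ideal, so the enlarged system stays consistent: p is independent of I, with normal form -3*x_2**2 - 5*x_2.

The remainder on division by a Gröbner basis is unique — it is the normal form.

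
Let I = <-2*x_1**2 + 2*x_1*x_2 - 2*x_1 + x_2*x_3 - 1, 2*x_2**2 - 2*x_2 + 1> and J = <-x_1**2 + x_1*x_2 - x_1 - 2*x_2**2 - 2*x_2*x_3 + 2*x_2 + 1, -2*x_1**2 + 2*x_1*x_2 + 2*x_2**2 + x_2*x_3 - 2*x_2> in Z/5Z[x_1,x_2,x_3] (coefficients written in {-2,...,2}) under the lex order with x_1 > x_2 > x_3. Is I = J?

No, the ideals differ.

Two ideals are equal iff their reduced Gröbner bases coincide (the reduced basis is unique for a fixed ordering).
Buchberger on the first generating set:
f_1 = -2*x_1**2 + 2*x_1*x_2 - 2*x_1 + x_2*x_3 - 1, LT = x_1**2.
f_2 = 2*x_2**2 - 2*x_2 + 1, LT = x_2**2.

S(f_1,f_2): leading monomials are coprime, so the S-polynomial reduces to 0 (Buchberger's first criterion).
Every S-polynomial of the final basis reduces to 0, so we have a Gröbner basis.
Inter-reduce: drop elements whose leading term is divisible by another's, tail-reduce, and make monic.
Reduced Gröbner basis: {x_1**2 - x_1*x_2 + x_1 + 2*x_2*x_3 - 2, x_2**2 - x_2 - 2}.

Buchberger on the second generating set:
h_1 = -x_1**2 + x_1*x_2 - x_1 - 2*x_2**2 - 2*x_2*x_3 + 2*x_2 + 1, LT = x_1**2.
h_2 = -2*x_1**2 + 2*x_1*x_2 + 2*x_2**2 + x_2*x_3 - 2*x_2, LT = x_1**2.

S(h_1,h_2): lcm = x_1**2. S = x_1 - 2*x_2**2 + 2*x_2 - 1.
  leading term x_1: no divisor's leading term divides it; move x_1 to the remainder.
  leading term x_2**2: no divisor's leading term divides it; move -2*x_2**2 to the remainder.
  leading term x_2: no divisor's leading term divides it; move 2*x_2 to the remainder.
  leading term 1: no divisor's leading term divides it; move -1 to the remainder.
  remainder x_1 - 2*x_2**2 + 2*x_2 - 1 ≠ 0; add k_3 = x_1 - 2*x_2**2 + 2*x_2 - 1 to the basis.

S(h_1,k_3): lcm = x_1**2. S = 2*x_1*x_2**2 + 2*x_1*x_2 + 2*x_1 + 2*x_2**2 + 2*x_2*x_3 - 2*x_2 - 1.
  leading term x_1*x_2**2: subtract (2*x_2**2)·k_3 from 2*x_1*x_2**2 + 2*x_1*x_2 + 2*x_1 + 2*x_2**2 + 2*x_2*x_3 - 2*x_2 - 1 → 2*x_1*x_2 + 2*x_1 - x_2**4 + x_2**3 - x_2**2 + 2*x_2*x_3 - 2*x_2 - 1
  leading term x_1*x_2: subtract (2*x_2)·k_3 from 2*x_1*x_2 + 2*x_1 - x_2**4 + x_2**3 - x_2**2 + 2*x_2*x_3 - 2*x_2 - 1 → 2*x_1 - x_2**4 + 2*x_2*x_3 - 1
  leading term x_1: subtract (2)·k_3 from 2*x_1 - x_2**4 + 2*x_2*x_3 - 1 → -x_2**4 - x_2**2 + 2*x_2*x_3 + x_2 + 1
  leading term x_2**4: no divisor's leading term divides it; move -x_2**4 to the remainder.
  leading term x_2**2: no divisor's leading term divides it; move -x_2**2 to the remainder.
  leading term x_2*x_3: no divisor's leading term divides it; move 2*x_2*x_3 to the remainder.
  leading term x_2: no divisor's leading term divides it; move x_2 to the remainder.
  leading term 1: no divisor's leading term divides it; move 1 to the remainder.
  remainder -x_2**4 - x_2**2 + 2*x_2*x_3 + x_2 + 1 ≠ 0; add k_4 = -x_2**4 - x_2**2 + 2*x_2*x_3 + x_2 + 1 to the basis.

S(h_2,k_3): lcm = x_1**2. S = 2*x_1*x_2**2 + 2*x_1*x_2 + x_1 - x_2**2 + 2*x_2*x_3 + x_2.
  leading term x_1*x_2**2: subtract (2*x_2**2)·k_3 from 2*x_1*x_2**2 + 2*x_1*x_2 + x_1 - x_2**2 + 2*x_2*x_3 + x_2 → 2*x_1*x_2 + x_1 - x_2**4 + x_2**3 + x_2**2 + 2*x_2*x_3 + x_2
  leading term x_1*x_2: subtract (2*x_2)·k_3 from 2*x_1*x_2 + x_1 - x_2**4 + x_2**3 + x_2**2 + 2*x_2*x_3 + x_2 → x_1 - x_2**4 + 2*x_2**2 + 2*x_2*x_3 - 2*x_2
  leading term x_1: subtract (1)·k_3 from x_1 - x_2**4 + 2*x_2**2 + 2*x_2*x_3 - 2*x_2 → -x_2**4 - x_2**2 + 2*x_2*x_3 + x_2 + 1
  leading term x_2**4: subtract (1)·k_4 from -x_2**4 - x_2**2 + 2*x_2*x_3 + x_2 + 1 → 0
  remainder 0.

S(h_1,k_4): leading monomials are coprime, so the S-polynomial reduces to 0 (Buchberger's first criterion).
S(h_2,k_4): leading monomials are coprime, so the S-polynomial reduces to 0 (Buchberger's first criterion).
S(k_3,k_4): leading monomials are coprime, so the S-polynomial reduces to 0 (Buchberger's first criterion).
Every S-polynomial of the final basis reduces to 0, so we have a Gröbner basis.
Inter-reduce: drop elements whose leading term is divisible by another's, tail-reduce, and make monic.
Reduced Gröbner basis: {x_1 - 2*x_2**2 + 2*x_2 - 1, x_2**4 + x_2**2 - 2*x_2*x_3 - x_2 - 1}.

The bases are distinct; the ideals are different.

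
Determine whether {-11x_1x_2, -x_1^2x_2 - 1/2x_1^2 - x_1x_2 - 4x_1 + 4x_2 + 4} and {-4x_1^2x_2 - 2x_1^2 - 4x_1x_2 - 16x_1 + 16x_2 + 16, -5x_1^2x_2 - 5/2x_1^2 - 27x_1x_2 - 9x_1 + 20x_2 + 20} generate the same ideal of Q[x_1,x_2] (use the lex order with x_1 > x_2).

Equality of ideals is decidable: compute both reduced Gröbner bases (unique for the ordering) and check whether they agree.
Buchberger on the first generating set:
f_1 = -11x_1x_2, LT = x_1x_2.
f_2 = -x_1^2x_2 - 1/2x_1^2 - x_1x_2 - 4x_1 + 4x_2 + 4, LT = x_1^2x_2.

S(f_1,f_2): lcm = x_1^2x_2. S = -1/2x_1^2 - x_1x_2 - 4x_1 + 4x_2 + 4.
  reduce S modulo (f_1, f_2):
  remainder -1/2x_1^2 - 4x_1 + 4x_2 + 4 ≠ 0; add g_3 = -1/2x_1^2 - 4x_1 + 4x_2 + 4 to the basis.

S(f_1,g_3): lcm = x_1^2x_2. S = -8x_1x_2 + 8x_2^2 + 8x_2.
  reduce S modulo (f_1, f_2, g_3):
  remainder 8x_2^2 + 8x_2 ≠ 0; add g_4 = 8x_2^2 + 8x_2 to the basis.

The other S-polynomials (S(f_2,g_3), S(f_1,g_4), S(f_2,g_4), S(g_3,g_4)) all reduce to 0 modulo the current basis, so we have a Gröbner basis.
Inter-reduce: drop elements whose leading term is divisible by another's, tail-reduce, and make monic.
Reduced Gröbner basis: {x_1^2 + 8x_1 - 8x_2 - 8, x_1x_2, x_2^2 + x_2}.

Buchberger on the second generating set:
h_1 = -4x_1^2x_2 - 2x_1^2 - 4x_1x_2 - 16x_1 + 16x_2 + 16, LT = x_1^2x_2.
h_2 = -5x_1^2x_2 - 5/2x_1^2 - 27x_1x_2 - 9x_1 + 20x_2 + 20, LT = x_1^2x_2.

S(h_1,h_2): lcm = x_1^2x_2. S = -22/5x_1x_2 + 11/5x_1.
  reduce S modulo (h_1, h_2):
  remainder -22/5x_1x_2 + 11/5x_1 ≠ 0; add k_3 = -22/5x_1x_2 + 11/5x_1 to the basis.

S(h_1,k_3): lcm = x_1^2x_2. S = x_1^2 + x_1x_2 + 4x_1 - 4x_2 - 4.
  reduce S modulo (h_1, h_2, k_3):
  remainder x_1^2 + 9/2x_1 - 4x_2 - 4 ≠ 0; add k_4 = x_1^2 + 9/2x_1 - 4x_2 - 4 to the basis.

S(h_1,k_4): lcm = x_1^2x_2. S = 1/2x_1^2 - 7/2x_1x_2 + 4x_1 + 4x_2^2 - 4.
  reduce S modulo (h_1, h_2, k_3, k_4):
  remainder 4x_2^2 + 2x_2 - 2 ≠ 0; add k_5 = 4x_2^2 + 2x_2 - 2 to the basis.

The other S-polynomials (S(h_2,k_3), S(h_2,k_4), S(k_3,k_4), S(h_1,k_5), S(h_2,k_5), S(k_3,k_5), S(k_4,k_5)) all reduce to 0 modulo the current basis, so we have a Gröbner basis.
Inter-reduce: drop elements whose leading term is divisible by another's, tail-reduce, and make monic.
Reduced Gröbner basis: {x_1^2 + 9/2x_1 - 4x_2 - 4, x_1x_2 - 1/2x_1, x_2^2 + 1/2x_2 - 1/2}.

Since the reduced bases disagree, the two ideals are not the same.

No, the ideals differ.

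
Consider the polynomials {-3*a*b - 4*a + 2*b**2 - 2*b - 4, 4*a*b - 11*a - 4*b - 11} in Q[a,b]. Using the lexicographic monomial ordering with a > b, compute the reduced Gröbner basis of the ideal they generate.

G = {a - 8/49*b**2 + 20/49*b + 1, b**3 - 21/4*b**2 - 43/8*b}

The reduced Gröbner basis is the canonical form of the ideal for this ordering.

f_1 = -3*a*b - 4*a + 2*b**2 - 2*b - 4, LT = a*b.
f_2 = 4*a*b - 11*a - 4*b - 11, LT = a*b.

S(f_1,f_2): lcm = a*b. S = 49/12*a - 2/3*b**2 + 5/3*b + 49/12.
  leading term a: no divisor's leading term divides it; move 49/12*a to the remainder.
  leading term b**2: no divisor's leading term divides it; move -2/3*b**2 to the remainder.
  leading term b: no divisor's leading term divides it; move 5/3*b to the remainder.
  leading term 1: no divisor's leading term divides it; move 49/12 to the remainder.
  remainder 49/12*a - 2/3*b**2 + 5/3*b + 49/12 ≠ 0; add g_3 = 49/12*a - 2/3*b**2 + 5/3*b + 49/12 to the basis.

S(f_1,g_3): lcm = a*b. S = 4/3*a + 8/49*b**3 - 158/147*b**2 - 1/3*b + 4/3.
  leading term a: subtract (16/49)·g_3 from 4/3*a + 8/49*b**3 - 158/147*b**2 - 1/3*b + 4/3 → 8/49*b**3 - 6/7*b**2 - 43/49*b
  leading term b**3: no divisor's leading term divides it; move 8/49*b**3 to the remainder.
  leading term b**2: no divisor's leading term divides it; move -6/7*b**2 to the remainder.
  leading term b: no divisor's leading term divides it; move -43/49*b to the remainder.
  remainder 8/49*b**3 - 6/7*b**2 - 43/49*b ≠ 0; add g_4 = 8/49*b**3 - 6/7*b**2 - 43/49*b to the basis.

S(f_2,g_3): lcm = a*b. S = -11/4*a + 8/49*b**3 - 20/49*b**2 - 2*b - 11/4.
  leading term a: subtract (-33/49)·g_3 from -11/4*a + 8/49*b**3 - 20/49*b**2 - 2*b - 11/4 → 8/49*b**3 - 6/7*b**2 - 43/49*b
  leading term b**3: subtract (1)·g_4 from 8/49*b**3 - 6/7*b**2 - 43/49*b → 0
  remainder 0.

S(f_1,g_4): lcm = a*b**3. S = 79/12*a*b**2 + 43/8*a*b - 2/3*b**4 + 2/3*b**3 + 4/3*b**2.
  leading term a*b**2: subtract (-79/36*b)·f_1 from 79/12*a*b**2 + 43/8*a*b - 2/3*b**4 + 2/3*b**3 + 4/3*b**2 → -245/72*a*b - 2/3*b**4 + 91/18*b**3 - 55/18*b**2 - 79/9*b
  leading term a*b: subtract (245/216)·f_1 from -245/72*a*b - 2/3*b**4 + 91/18*b**3 - 55/18*b**2 - 79/9*b → 245/54*a - 2/3*b**4 + 91/18*b**3 - 575/108*b**2 - 703/108*b + 245/54
  leading term a: subtract (10/9)·g_3 from 245/54*a - 2/3*b**4 + 91/18*b**3 - 575/108*b**2 - 703/108*b + 245/54 → -2/3*b**4 + 91/18*b**3 - 55/12*b**2 - 301/36*b
  leading term b**4: subtract (-49/12*b)·g_4 from -2/3*b**4 + 91/18*b**3 - 55/12*b**2 - 301/36*b → 14/9*b**3 - 49/6*b**2 - 301/36*b
  leading term b**3: subtract (343/36)·g_4 from 14/9*b**3 - 49/6*b**2 - 301/36*b → 0
  remainder 0.

S(f_2,g_4): lcm = a*b**3. S = 5/2*a*b**2 + 43/8*a*b - b**3 - 11/4*b**2.
  leading term a*b**2: subtract (-5/6*b)·f_1 from 5/2*a*b**2 + 43/8*a*b - b**3 - 11/4*b**2 → 49/24*a*b + 2/3*b**3 - 53/12*b**2 - 10/3*b
  leading term a*b: subtract (-49/72)·f_1 from 49/24*a*b + 2/3*b**3 - 53/12*b**2 - 10/3*b → -49/18*a + 2/3*b**3 - 55/18*b**2 - 169/36*b - 49/18
  leading term a: subtract (-2/3)·g_3 from -49/18*a + 2/3*b**3 - 55/18*b**2 - 169/36*b - 49/18 → 2/3*b**3 - 7/2*b**2 - 43/12*b
  leading term b**3: subtract (49/12)·g_4 from 2/3*b**3 - 7/2*b**2 - 43/12*b → 0
  remainder 0.

S(g_3,g_4): leading monomials are coprime, so the S-polynomial reduces to 0 (Buchberger's first criterion).
Every S-polynomial of the final basis reduces to 0, so we have a Gröbner basis.
Inter-reduce: drop elements whose leading term is divisible by another's, tail-reduce, and make monic.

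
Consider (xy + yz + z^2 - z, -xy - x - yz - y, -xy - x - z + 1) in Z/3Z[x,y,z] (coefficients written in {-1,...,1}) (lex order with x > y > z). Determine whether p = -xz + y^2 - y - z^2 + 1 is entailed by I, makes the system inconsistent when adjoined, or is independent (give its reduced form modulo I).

First compute the reduced Gröbner basis of I by Buchberger's algorithm.
f_1 = xy + yz + z^2 - z, LT = xy.
f_2 = -xy - x - yz - y, LT = xy.
f_3 = -xy - x - z + 1, LT = xy.

S(f_1,f_2): lcm = xy. S = -x - y + z^2 - z.
  reduce S modulo (f_1, f_2, f_3):
  remainder -x - y + z^2 - z ≠ 0; add h_4 = -x - y + z^2 - z to the basis.

S(f_1,f_3): lcm = xy. S = -x + yz + z^2 + z + 1.
  reduce S modulo (f_1, f_2, f_3, h_4):
  remainder yz + y - z + 1 ≠ 0; add h_5 = yz + y - z + 1 to the basis.

S(f_1,h_4): lcm = xy. S = -y^2 + yz^2 + z^2 - z.
  reduce S modulo (f_1, f_2, f_3, h_4, h_5):
  remainder -y^2 + y - z^2 + 1 ≠ 0; add h_6 = -y^2 + y - z^2 + 1 to the basis.

S(f_1,h_5): lcm = xyz. S = -xy + xz - x + yz^2 + z^3 - z^2.
  reduce S modulo (f_1, f_2, f_3, h_4, h_5, h_6):
  remainder -y - z^3 - z^2 + z + 1 ≠ 0; add h_7 = -y - z^3 - z^2 + z + 1 to the basis.

S(f_1,h_6): lcm = xy^2. S = xy - xz^2 + x + y^2z + yz^2 - yz.
  reduce S modulo (f_1, f_2, f_3, h_4, h_5, h_6, h_7):
  remainder -z^4 + z^3 + z - 1 ≠ 0; add h_8 = -z^4 + z^3 + z - 1 to the basis.

The other S-polynomials (S(f_2,f_3), S(f_2,h_4), S(f_3,h_4), S(f_2,h_5), S(f_3,h_5), S(h_4,h_5), S(f_2,h_6), S(f_3,h_6), S(h_4,h_6), S(h_5,h_6), S(f_1,h_7), S(f_2,h_7), S(f_3,h_7), S(h_4,h_7), S(h_5,h_7), S(h_6,h_7), S(f_1,h_8), S(f_2,h_8), S(f_3,h_8), S(h_4,h_8), S(h_5,h_8), S(h_6,h_8), S(h_7,h_8)) all reduce to 0 modulo the current basis, so we have a Gröbner basis.
Inter-reduce: drop elements whose leading term is divisible by another's, tail-reduce, and make monic.
Reduced Gröbner basis: {x - z^3 + z^2 - z + 1, y + z^3 + z^2 - z - 1, z^4 - z^3 - z + 1}.
Label its elements g_1 = x - z^3 + z^2 - z + 1, g_2 = y + z^3 + z^2 - z - 1, g_3 = z^4 - z^3 - z + 1.

Reduce p = -xz + y^2 - y - z^2 + 1 modulo G:
  leading term xz: subtract (-z)·g_1 from -xz + y^2 - y - z^2 + 1 → y^2 - y - z^4 + z^3 + z^2 + z + 1
  leading term y^2: subtract (y)·g_2 from y^2 - y - z^4 + z^3 + z^2 + z + 1 → -yz^3 - yz^2 + yz - z^4 + z^3 + z^2 + z + 1
  leading term yz^3: subtract (-z^3)·g_2 from -yz^3 - yz^2 + yz - z^4 + z^3 + z^2 + z + 1 → -yz^2 + yz + z^6 + z^5 + z^4 + z^2 + z + 1
  leading term yz^2: subtract (-z^2)·g_2 from -yz^2 + yz + z^6 + z^5 + z^4 + z^2 + z + 1 → yz + z^6 - z^5 - z^4 - z^3 + z + 1
  leading term yz: subtract (z)·g_2 from yz + z^6 - z^5 - z^4 - z^3 + z + 1 → z^6 - z^5 + z^4 + z^3 + z^2 - z + 1
  leading term z^6: subtract (z^2)·g_3 from z^6 - z^5 + z^4 + z^3 + z^2 - z + 1 → z^4 - z^3 - z + 1
  leading term z^4: subtract (1)·g_3 from z^4 - z^3 - z + 1 → 0
  normal form = 0.
Since the normal form is 0, p ∈ I.

-xz + y^2 - y - z^2 + 1 lies in I (it reduces to 0).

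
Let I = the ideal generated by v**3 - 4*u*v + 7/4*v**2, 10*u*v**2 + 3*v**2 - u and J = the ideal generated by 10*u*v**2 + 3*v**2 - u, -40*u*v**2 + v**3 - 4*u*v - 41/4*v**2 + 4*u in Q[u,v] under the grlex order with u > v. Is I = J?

Yes, the ideals are equal.

Since reduced Gröbner bases are canonical representatives of ideals under a given ordering, it suffices to compute and compare them.
Buchberger on the first generating set:
f_1 = v**3 - 4*u*v + 7/4*v**2, LT = v**3.
f_2 = 10*u*v**2 + 3*v**2 - u, LT = u*v**2.

S(f_1,f_2): lcm = u*v**3. S = -4*u**2*v + 7/4*u*v**2 - 3/10*v**3 + 1/10*u*v.
  leading term u**2*v: no divisor's leading term divides it; move -4*u**2*v to the remainder.
  leading term u*v**2: subtract (7/40)·f_2 from 7/4*u*v**2 - 3/10*v**3 + 1/10*u*v → -3/10*v**3 + 1/10*u*v - 21/40*v**2 + 7/40*u
  leading term v**3: subtract (-3/10)·f_1 from -3/10*v**3 + 1/10*u*v - 21/40*v**2 + 7/40*u → -11/10*u*v + 7/40*u
  leading term u*v: no divisor's leading term divides it; move -11/10*u*v to the remainder.
  leading term u: no divisor's leading term divides it; move 7/40*u to the remainder.
  remainder -4*u**2*v - 11/10*u*v + 7/40*u ≠ 0; add g_3 = -4*u**2*v - 11/10*u*v + 7/40*u to the basis.

S(f_2,g_3): lcm = u**2*v**2. S = 1/40*u*v**2 - 1/10*u**2 + 7/160*u*v.
  leading term u*v**2: subtract (1/400)·f_2 from 1/40*u*v**2 - 1/10*u**2 + 7/160*u*v → -1/10*u**2 + 7/160*u*v - 3/400*v**2 + 1/400*u
  leading term u**2: no divisor's leading term divides it; move -1/10*u**2 to the remainder.
  leading term u*v: no divisor's leading term divides it; move 7/160*u*v to the remainder.
  leading term v**2: no divisor's leading term divides it; move -3/400*v**2 to the remainder.
  leading term u: no divisor's leading term divides it; move 1/400*u to the remainder.
  remainder -1/10*u**2 + 7/160*u*v - 3/400*v**2 + 1/400*u ≠ 0; add g_4 = -1/10*u**2 + 7/160*u*v - 3/400*v**2 + 1/400*u to the basis.

The other S-polynomials (S(f_1,g_3), S(f_1,g_4), S(f_2,g_4), S(g_3,g_4)) all reduce to 0 modulo the current basis, so we have a Gröbner basis.
Inter-reduce: drop elements whose leading term is divisible by another's, tail-reduce, and make monic.
Reduced Gröbner basis: {u*v**2 + 3/10*v**2 - 1/10*u, v**3 - 4*u*v + 7/4*v**2, u**2 - 7/16*u*v + 3/40*v**2 - 1/40*u}.

Buchberger on the second generating set:
h_1 = 10*u*v**2 + 3*v**2 - u, LT = u*v**2.
h_2 = -40*u*v**2 + v**3 - 4*u*v - 41/4*v**2 + 4*u, LT = u*v**2.

S(h_1,h_2): lcm = u*v**2. S = 1/40*v**3 - 1/10*u*v + 7/160*v**2.
  leading term v**3: no divisor's leading term divides it; move 1/40*v**3 to the remainder.
  leading term u*v: no divisor's leading term divides it; move -1/10*u*v to the remainder.
  leading term v**2: no divisor's leading term divides it; move 7/160*v**2 to the remainder.
  remainder 1/40*v**3 - 1/10*u*v + 7/160*v**2 ≠ 0; add k_3 = 1/40*v**3 - 1/10*u*v + 7/160*v**2 to the basis.

S(h_1,k_3): lcm = u*v**3. S = 4*u**2*v - 7/4*u*v**2 + 3/10*v**3 - 1/10*u*v.
  leading term u**2*v: no divisor's leading term divides it; move 4*u**2*v to the remainder.
  leading term u*v**2: subtract (-7/40)·h_1 from -7/4*u*v**2 + 3/10*v**3 - 1/10*u*v → 3/10*v**3 - 1/10*u*v + 21/40*v**2 - 7/40*u
  leading term v**3: subtract (12)·k_3 from 3/10*v**3 - 1/10*u*v + 21/40*v**2 - 7/40*u → 11/10*u*v - 7/40*u
  leading term u*v: no divisor's leading term divides it; move 11/10*u*v to the remainder.
  leading term u: no divisor's leading term divides it; move -7/40*u to the remainder.
  remainder 4*u**2*v + 11/10*u*v - 7/40*u ≠ 0; add k_4 = 4*u**2*v + 11/10*u*v - 7/40*u to the basis.

S(h_1,k_4): lcm = u**2*v**2. S = 1/40*u*v**2 - 1/10*u**2 + 7/160*u*v.
  leading term u*v**2: subtract (1/400)·h_1 from 1/40*u*v**2 - 1/10*u**2 + 7/160*u*v → -1/10*u**2 + 7/160*u*v - 3/400*v**2 + 1/400*u
  leading term u**2: no divisor's leading term divides it; move -1/10*u**2 to the remainder.
  leading term u*v: no divisor's leading term divides it; move 7/160*u*v to the remainder.
  leading term v**2: no divisor's leading term divides it; move -3/400*v**2 to the remainder.
  leading term u: no divisor's leading term divides it; move 1/400*u to the remainder.
  remainder -1/10*u**2 + 7/160*u*v - 3/400*v**2 + 1/400*u ≠ 0; add k_5 = -1/10*u**2 + 7/160*u*v - 3/400*v**2 + 1/400*u to the basis.

The other S-polynomials (S(h_2,k_3), S(h_2,k_4), S(k_3,k_4), S(h_1,k_5), S(h_2,k_5), S(k_3,k_5), S(k_4,k_5)) all reduce to 0 modulo the current basis, so we have a Gröbner basis.
Inter-reduce: drop elements whose leading term is divisible by another's, tail-reduce, and make monic.
Reduced Gröbner basis: {u*v**2 + 3/10*v**2 - 1/10*u, v**3 - 4*u*v + 7/4*v**2, u**2 - 7/16*u*v + 3/40*v**2 - 1/40*u}.

The two bases agree; hence the ideals are identical.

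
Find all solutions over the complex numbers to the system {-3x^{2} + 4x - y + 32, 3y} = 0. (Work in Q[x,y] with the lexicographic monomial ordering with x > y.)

Compute a lex Gröbner basis by Buchberger's algorithm.
f_1 = -3x^{2} + 4x - y + 32, LT = x^{2}.
f_2 = 3y, LT = y.

The S-polynomials (S(f_1,f_2)) all reduce to 0 modulo the current basis, so we have a Gröbner basis.
Inter-reduce: drop elements whose leading term is divisible by another's, tail-reduce, and make monic.
Reduced Gröbner basis: {x^{2} - \tfrac{4}{3}x - \tfrac{32}{3}, y}.

Elimination: the polynomial y lies in the elimination ideal for y, so y ∈ {0}. For each such y, the remaining basis elements (now univariate) give the rest of the solution.
  y = 0: the earlier basis element becomes x^{2} - \tfrac{4}{3}x - \tfrac{32}{3} = 0, giving x = -8/3, 4 — points (-8/3, 0), (4, 0).

{(-8/3, 0), (4, 0)}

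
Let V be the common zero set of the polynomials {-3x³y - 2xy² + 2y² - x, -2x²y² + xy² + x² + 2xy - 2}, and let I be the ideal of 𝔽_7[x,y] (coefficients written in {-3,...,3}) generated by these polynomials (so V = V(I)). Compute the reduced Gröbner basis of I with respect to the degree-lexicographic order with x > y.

f_1 = -3x³y - 2xy² + 2y² - x, LT = x³y.
f_2 = -2x²y² + xy² + x² + 2xy - 2, LT = x²y².

S(f_1,f_2): lcm = x³y². S = -3x²y² + 3xy³ - 3x³ + x²y - 3y³ - 2xy - x.
  reduce S modulo (f_1, f_2):
  remainder 3xy³ - 3x³ + x²y + 2xy² - 3y³ + 2x² + 2xy - x + 3 ≠ 0; add g_3 = 3xy³ - 3x³ + x²y + 2xy² - 3y³ + 2x² + 2xy - x + 3 to the basis.

S(f_1,g_3): lcm = x³y³. S = x⁵ + 2x⁴y - 3x³y² + x²y³ + 3xy⁴ - 3x⁴ - 3x³y - 3y⁴ - 2x³ - 2xy² - x².
  reduce S modulo (f_1, f_2, g_3):
  remainder x⁵ - 3x⁴ + 2x³ + 3x²y - 2xy² + 2y³ - 2x² - 3xy - x + 3y + 3 ≠ 0; add g_4 = x⁵ - 3x⁴ + 2x³ + 3x²y - 2xy² + 2y³ - 2x² - 3xy - x + 3y + 3 to the basis.

S(f_2,g_3): lcm = x²y³. S = x⁴ + 2x³y - 3x²y² - 3xy³ - 3x³ - xy² - 2x² - x + y.
  reduce S modulo (f_1, f_2, g_3, g_4):
  remainder x⁴ + x³ + x²y - 3xy² - 3y³ + 2x² - xy - y² + 2x + y - 1 ≠ 0; add g_5 = x⁴ + x³ + x²y - 3xy² - 3y³ + 2x² - xy - y² + 2x + y - 1 to the basis.

S(f_1,g_4): lcm = x⁵y. S = 3x⁴y + 3x³y² - 2x³y + x²y² + 2xy³ - 2y⁴ - 2x³ + 2x²y + 3xy² + xy - 3y² - 3y.
  reduce S modulo (f_1, f_2, g_3, g_4, g_5):
  remainder -2y⁴ - 2x³ + 2x²y + 2y³ + 2x² - xy - 2y² + 3x - 3y + 1 ≠ 0; add g_6 = -2y⁴ - 2x³ + 2x²y + 2y³ + 2x² - xy - 2y² + 3x - 3y + 1 to the basis.

The other S-polynomials (S(f_2,g_4), S(g_3,g_4), S(f_1,g_5), S(f_2,g_5), S(g_3,g_5), S(g_4,g_5), S(f_1,g_6), S(f_2,g_6), S(g_3,g_6), S(g_4,g_6), S(g_5,g_6)) all reduce to 0 modulo the current basis, so we have a Gröbner basis.
Inter-reduce: drop elements whose leading term is divisible by another's, tail-reduce, and make monic.

G = {x⁴ + x³ + x²y - 3xy² - 3y³ + 2x² - xy - y² + 2x + y - 1, x³y + 3xy² - 3y² - 2x, x²y² + 3xy² + 3x² - xy + 1, xy³ - x³ - 2x²y + 3xy² - y³ + 3x² + 3xy + 2x + 1, y⁴ + x³ - x²y - y³ - x² - 3xy + y² + 2x - 2y + 3}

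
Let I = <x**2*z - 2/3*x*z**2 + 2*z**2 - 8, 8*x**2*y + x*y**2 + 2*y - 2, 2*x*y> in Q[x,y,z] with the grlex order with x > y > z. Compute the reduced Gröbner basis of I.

G = {z**2 - 4, x, y - 1}

This is the nonlinear analogue of row-reducing a linear system.

f_1 = x**2*z - 2/3*x*z**2 + 2*z**2 - 8, LT = x**2*z.
f_2 = 8*x**2*y + x*y**2 + 2*y - 2, LT = x**2*y.
f_3 = 2*x*y, LT = x*y.

S(f_1,f_2): lcm = x**2*y*z. S = -1/8*x*y**2*z - 2/3*x*y*z**2 + 2*y*z**2 - 1/4*y*z - 8*y + 1/4*z.
  reduce S modulo (f_1, f_2, f_3):
  remainder 2*y*z**2 - 1/4*y*z - 8*y + 1/4*z ≠ 0; add g_4 = 2*y*z**2 - 1/4*y*z - 8*y + 1/4*z to the basis.

S(f_1,f_3): lcm = x**2*y*z. S = -2/3*x*y*z**2 + 2*y*z**2 - 8*y.
  reduce S modulo (f_1, f_2, f_3, g_4):
  remainder 1/4*y*z - 1/4*z ≠ 0; add g_5 = 1/4*y*z - 1/4*z to the basis.

S(f_2,f_3): lcm = x**2*y. S = 1/8*x*y**2 + 1/4*y - 1/4.
  reduce S modulo (f_1, f_2, f_3, g_4, g_5):
  remainder 1/4*y - 1/4 ≠ 0; add g_6 = 1/4*y - 1/4 to the basis.

S(f_1,g_4): lcm = x**2*y*z**2. S = -2/3*x*y*z**3 + 1/8*x**2*y*z + 2*y*z**3 + 4*x**2*y - 1/8*x**2*z - 8*y*z.
  reduce S modulo (f_1, f_2, f_3, g_4, g_5, g_6):
  remainder -1/12*x*z**2 ≠ 0; add g_7 = -1/12*x*z**2 to the basis.

S(f_3,g_4): lcm = x*y*z**2. S = 1/8*x*y*z + 4*x*y - 1/8*x*z.
  reduce S modulo (f_1, f_2, f_3, g_4, g_5, g_6, g_7):
  remainder -1/8*x*z ≠ 0; add g_8 = -1/8*x*z to the basis.

S(f_1,g_5): lcm = x**2*y*z. S = -2/3*x*y*z**2 + x**2*z + 2*y*z**2 - 8*y.
  reduce S modulo (f_1, f_2, f_3, g_4, g_5, g_6, g_7, g_8):
  remainder -2*z**2 + 8 ≠ 0; add g_9 = -2*z**2 + 8 to the basis.

S(f_2,g_6): lcm = x**2*y. S = 1/8*x*y**2 + x**2 + 1/4*y - 1/4.
  reduce S modulo (f_1, f_2, f_3, g_4, g_5, g_6, g_7, g_8, g_9):
  remainder x**2 ≠ 0; add g_10 = x**2 to the basis.

S(f_3,g_6): lcm = x*y. S = x.
  reduce S modulo (f_1, f_2, f_3, g_4, g_5, g_6, g_7, g_8, g_9, g_10):
  remainder x ≠ 0; add g_11 = x to the basis.

The other S-polynomials (S(f_2,g_4), S(f_2,g_5), S(f_3,g_5), S(g_4,g_5), S(f_1,g_6), S(g_4,g_6), S(g_5,g_6), S(f_1,g_7), S(f_2,g_7), S(f_3,g_7), S(g_4,g_7), S(g_5,g_7), S(g_6,g_7), S(f_1,g_8), S(f_2,g_8), S(f_3,g_8), S(g_4,g_8), S(g_5,g_8), S(g_6,g_8), S(g_7,g_8), S(f_1,g_9), S(f_2,g_9), S(f_3,g_9), S(g_4,g_9), S(g_5,g_9), S(g_6,g_9), S(g_7,g_9), S(g_8,g_9), S(f_1,g_10), S(f_2,g_10), S(f_3,g_10), S(g_4,g_10), S(g_5,g_10), S(g_6,g_10), S(g_7,g_10), S(g_8,g_10), S(g_9,g_10), S(f_1,g_11), S(f_2,g_11), S(f_3,g_11), S(g_4,g_11), S(g_5,g_11), S(g_6,g_11), S(g_7,g_11), S(g_8,g_11), S(g_9,g_11), S(g_10,g_11)) all reduce to 0 modulo the current basis, so we have a Gröbner basis.
Inter-reduce: drop elements whose leading term is divisible by another's, tail-reduce, and make monic.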